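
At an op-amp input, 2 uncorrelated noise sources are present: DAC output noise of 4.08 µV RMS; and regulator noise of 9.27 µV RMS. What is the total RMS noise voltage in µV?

Uncorrelated sources add in power (mean-square): V_tot = √(ΣV_i²)
V_tot = √[(4.08×10⁻⁶)² + (9.27×10⁻⁶)²] = 1.01×10⁻⁵ V = 10.1 µV

10.1 µV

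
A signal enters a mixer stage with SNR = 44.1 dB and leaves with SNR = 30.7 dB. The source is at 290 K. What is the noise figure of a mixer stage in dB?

13.4 dB

NF (dB) = SNR_in(dB) − SNR_out(dB) when the source is at T₀
NF = 44.1 − 30.7 = 13.4 dB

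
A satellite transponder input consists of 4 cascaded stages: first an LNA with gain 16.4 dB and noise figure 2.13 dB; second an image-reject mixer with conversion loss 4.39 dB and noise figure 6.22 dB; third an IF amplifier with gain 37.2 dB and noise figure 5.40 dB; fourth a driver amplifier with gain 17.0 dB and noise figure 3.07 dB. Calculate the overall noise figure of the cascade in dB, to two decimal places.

2.70 dB

Convert to linear (a loss of L dB is a gain of −L dB): F_i = 10^(NF_i/10), G_i = 10^(G_i,dB/10)
  Stage 1: F_1 = 10^(2.13/10) = 1.633, G_1 = 10^(16.4/10) = 43.65
  Stage 2: F_2 = 10^(6.22/10) = 4.188, G_2 = 10^(−4.39/10) = 0.3639
  Stage 3: F_3 = 10^(5.40/10) = 3.467, G_3 = 10^(37.2/10) = 5248
  Stage 4: F_4 = 10^(3.07/10) = 2.028, G_4 = 10^(17.0/10) = 50.12
Friis cascade:
  F = 1.633 + (4.188 − 1)/43.65 + (3.467 − 1)/15.89 + (2.028 − 1)/8.337×10⁴ = 1.861
NF = 10 log₁₀(1.861) = 2.70 dB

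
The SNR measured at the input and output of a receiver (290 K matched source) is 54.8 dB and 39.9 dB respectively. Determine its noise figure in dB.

14.9 dB

NF (dB) = SNR_in(dB) − SNR_out(dB) when the source is at T₀
NF = 54.8 − 39.9 = 14.9 dB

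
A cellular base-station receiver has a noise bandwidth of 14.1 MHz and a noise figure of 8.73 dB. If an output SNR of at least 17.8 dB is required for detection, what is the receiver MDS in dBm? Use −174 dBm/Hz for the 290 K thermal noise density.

Sensitivity = −174 + 10 log₁₀(B) + NF + SNR_min
= −174 + 71.49 + 8.73 + 17.8
= −75.98 dBm → −76.0 dBm

−76.0 dBm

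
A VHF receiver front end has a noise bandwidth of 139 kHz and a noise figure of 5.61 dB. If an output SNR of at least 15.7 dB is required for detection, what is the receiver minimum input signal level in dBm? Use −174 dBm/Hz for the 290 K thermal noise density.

Sensitivity = −174 + 10 log₁₀(B) + NF + SNR_min
= −174 + 51.43 + 5.61 + 15.7
= −101.26 dBm → −101.3 dBm

−101.3 dBm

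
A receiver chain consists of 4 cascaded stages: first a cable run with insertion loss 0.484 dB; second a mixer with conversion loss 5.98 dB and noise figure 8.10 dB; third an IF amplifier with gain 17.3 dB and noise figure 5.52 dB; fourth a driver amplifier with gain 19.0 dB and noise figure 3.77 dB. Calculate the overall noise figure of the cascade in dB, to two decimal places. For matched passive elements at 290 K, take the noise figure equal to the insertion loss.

Convert to linear (a loss of L dB is a gain of −L dB): F_i = 10^(NF_i/10), G_i = 10^(G_i,dB/10)
  Stage 1: F_1 = 10^(0.484/10) = 1.118, G_1 = 10^(−0.484/10) = 0.8945
  Stage 2: F_2 = 10^(8.10/10) = 6.457, G_2 = 10^(−5.98/10) = 0.2523
  Stage 3: F_3 = 10^(5.52/10) = 3.565, G_3 = 10^(17.3/10) = 53.70
  Stage 4: F_4 = 10^(3.77/10) = 2.382, G_4 = 10^(19.0/10) = 79.43
Friis cascade:
  F = 1.118 + (6.457 − 1)/0.8945 + (3.565 − 1)/0.2257 + (2.382 − 1)/12.12 = 18.69
NF = 10 log₁₀(18.69) = 12.72 dB

12.72 dB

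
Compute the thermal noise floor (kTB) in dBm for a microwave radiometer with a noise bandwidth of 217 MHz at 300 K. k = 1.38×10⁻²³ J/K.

P_n = kTB = 1.38×10⁻²³ × 300 × 2.17×10⁸ = 8.98×10⁻¹³ W
In dBm: 10 log₁₀(8.98×10⁻¹³ / 10⁻³) = −90.5 dBm

−90.5 dBm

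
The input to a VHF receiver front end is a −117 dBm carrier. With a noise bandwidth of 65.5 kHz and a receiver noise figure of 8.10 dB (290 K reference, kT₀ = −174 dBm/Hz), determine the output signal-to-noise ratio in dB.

Noise floor: N = −174 + 10 log₁₀(B) + NF
10 log₁₀(6.55×10⁴) = 48.16 dB
N = −174 + 48.16 + 8.10 = −117.74 dBm
SNR = P_sig − N = −117 − (−117.74) = 0.74 dB → 0.7 dB

0.7 dB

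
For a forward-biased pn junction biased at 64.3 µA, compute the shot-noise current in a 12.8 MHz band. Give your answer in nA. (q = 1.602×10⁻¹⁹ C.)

I_n = √(2qI·B)
2qI·B = 2 × 1.602×10⁻¹⁹ × 6.43×10⁻⁵ × 1.28×10⁷ = 2.64×10⁻¹⁶ A²
I_n = √(2.64×10⁻¹⁶) = 1.62×10⁻⁸ A = 16.2 nA

16.2 nA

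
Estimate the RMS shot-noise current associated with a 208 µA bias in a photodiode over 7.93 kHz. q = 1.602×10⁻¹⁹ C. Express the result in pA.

727 pA

I_n = √(2qI·B)
2qI·B = 2 × 1.602×10⁻¹⁹ × 2.08×10⁻⁴ × 7.93×10³ = 5.28×10⁻¹⁹ A²
I_n = √(5.28×10⁻¹⁹) = 7.27×10⁻¹⁰ A = 727 pA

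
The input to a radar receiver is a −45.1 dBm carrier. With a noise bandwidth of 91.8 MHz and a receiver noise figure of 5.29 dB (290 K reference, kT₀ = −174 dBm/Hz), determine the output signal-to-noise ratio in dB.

Noise floor: N = −174 + 10 log₁₀(B) + NF
10 log₁₀(9.18×10⁷) = 79.63 dB
N = −174 + 79.63 + 5.29 = −89.08 dBm
SNR = P_sig − N = −45.1 − (−89.08) = 43.98 dB → 44.0 dB

44.0 dB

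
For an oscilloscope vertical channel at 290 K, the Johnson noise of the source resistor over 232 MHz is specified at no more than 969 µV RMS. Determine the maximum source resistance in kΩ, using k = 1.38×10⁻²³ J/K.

253 kΩ

Johnson–Nyquist: V_n = √(4kTRB) ⇒ R = V_n² / (4kTB)
4kTB = 4 × 1.38×10⁻²³ × 290 × 2.32×10⁸ = 3.71×10⁻¹²
R = (9.69×10⁻⁴)² / 3.71×10⁻¹² = 2.53×10⁵ Ω = 253 kΩ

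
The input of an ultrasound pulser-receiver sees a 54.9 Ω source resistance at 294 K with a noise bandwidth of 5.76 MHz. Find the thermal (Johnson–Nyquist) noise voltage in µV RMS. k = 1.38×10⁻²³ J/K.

V_n = √(4kTRB)
4kTRB = 4 × 1.38×10⁻²³ × 294 × 5.49×10¹ × 5.76×10⁶ = 5.13×10⁻¹² V²
V_n = √(5.13×10⁻¹²) = 2.27×10⁻⁶ V = 2.27 µV

2.27 µV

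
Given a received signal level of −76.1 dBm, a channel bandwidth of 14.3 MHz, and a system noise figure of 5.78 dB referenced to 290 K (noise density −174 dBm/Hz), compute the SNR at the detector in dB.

Noise floor: N = −174 + 10 log₁₀(B) + NF
10 log₁₀(1.43×10⁷) = 71.55 dB
N = −174 + 71.55 + 5.78 = −96.67 dBm
SNR = P_sig − N = −76.1 − (−96.67) = 20.57 dB → 20.6 dB

20.6 dB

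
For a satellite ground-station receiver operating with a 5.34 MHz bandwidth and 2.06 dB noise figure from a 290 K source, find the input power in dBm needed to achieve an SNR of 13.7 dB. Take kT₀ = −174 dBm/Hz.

−91.0 dBm

Sensitivity = −174 + 10 log₁₀(B) + NF + SNR_min
= −174 + 67.28 + 2.06 + 13.7
= −90.96 dBm → −91.0 dBm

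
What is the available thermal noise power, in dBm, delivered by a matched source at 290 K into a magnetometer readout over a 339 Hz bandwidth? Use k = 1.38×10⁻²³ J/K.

−148.7 dBm

P_n = kTB = 1.38×10⁻²³ × 290 × 3.39×10² = 1.36×10⁻¹⁸ W
In dBm: 10 log₁₀(1.36×10⁻¹⁸ / 10⁻³) = −148.7 dBm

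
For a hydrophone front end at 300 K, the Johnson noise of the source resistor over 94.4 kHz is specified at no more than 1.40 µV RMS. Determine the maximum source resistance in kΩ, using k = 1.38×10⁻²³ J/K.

Johnson–Nyquist: V_n = √(4kTRB) ⇒ R = V_n² / (4kTB)
4kTB = 4 × 1.38×10⁻²³ × 300 × 9.44×10⁴ = 1.56×10⁻¹⁵
R = (1.40×10⁻⁶)² / 1.56×10⁻¹⁵ = 1.25×10³ Ω = 1.25 kΩ

1.25 kΩ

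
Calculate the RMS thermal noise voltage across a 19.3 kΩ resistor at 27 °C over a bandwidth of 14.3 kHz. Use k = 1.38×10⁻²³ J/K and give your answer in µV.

T = 27 °C + 273.15 = 300.15 K
V_n = √(4kTRB)
4kTRB = 4 × 1.38×10⁻²³ × 300.15 × 1.93×10⁴ × 1.43×10⁴ = 4.57×10⁻¹² V²
V_n = √(4.57×10⁻¹²) = 2.14×10⁻⁶ V = 2.14 µV

2.14 µV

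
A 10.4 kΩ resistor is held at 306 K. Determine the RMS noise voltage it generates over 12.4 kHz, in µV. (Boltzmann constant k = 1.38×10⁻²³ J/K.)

1.48 µV

V_n = √(4kTRB)
4kTRB = 4 × 1.38×10⁻²³ × 306 × 1.04×10⁴ × 1.24×10⁴ = 2.18×10⁻¹² V²
V_n = √(2.18×10⁻¹²) = 1.48×10⁻⁶ V = 1.48 µV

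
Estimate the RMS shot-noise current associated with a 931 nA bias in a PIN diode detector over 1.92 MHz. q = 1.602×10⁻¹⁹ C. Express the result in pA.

I_n = √(2qI·B)
2qI·B = 2 × 1.602×10⁻¹⁹ × 9.31×10⁻⁷ × 1.92×10⁶ = 5.73×10⁻¹⁹ A²
I_n = √(5.73×10⁻¹⁹) = 7.57×10⁻¹⁰ A = 757 pA

757 pA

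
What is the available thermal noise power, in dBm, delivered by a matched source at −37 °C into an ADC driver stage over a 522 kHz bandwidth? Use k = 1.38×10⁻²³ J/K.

−117.7 dBm

T = −37 °C + 273.15 = 236.15 K
P_n = kTB = 1.38×10⁻²³ × 236.15 × 5.22×10⁵ = 1.70×10⁻¹⁵ W
In dBm: 10 log₁₀(1.70×10⁻¹⁵ / 10⁻³) = −117.7 dBm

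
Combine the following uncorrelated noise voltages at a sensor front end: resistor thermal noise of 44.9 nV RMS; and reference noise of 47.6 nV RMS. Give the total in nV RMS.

65.4 nV

Uncorrelated sources add in power (mean-square): V_tot = √(ΣV_i²)
V_tot = √[(4.49×10⁻⁸)² + (4.76×10⁻⁸)²] = 6.54×10⁻⁸ V = 65.4 nV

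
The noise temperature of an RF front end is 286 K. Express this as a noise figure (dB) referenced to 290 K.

2.98 dB

F = 1 + T_e/T₀ = 1 + 286/290 = 1.98621
NF = 10 log₁₀(1.98621) = 2.98 dB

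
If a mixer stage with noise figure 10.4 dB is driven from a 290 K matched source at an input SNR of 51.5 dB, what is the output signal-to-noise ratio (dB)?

By definition F = SNR_in/SNR_out, so in dB: SNR_out = SNR_in − NF
SNR_out = 51.5 − 10.4 = 41.1 dB

41.1 dB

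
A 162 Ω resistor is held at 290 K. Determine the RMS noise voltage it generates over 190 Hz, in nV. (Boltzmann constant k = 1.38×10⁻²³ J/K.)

V_n = √(4kTRB)
4kTRB = 4 × 1.38×10⁻²³ × 290 × 1.62×10² × 1.90×10² = 4.93×10⁻¹⁶ V²
V_n = √(4.93×10⁻¹⁶) = 2.22×10⁻⁸ V = 22.2 nV

22.2 nV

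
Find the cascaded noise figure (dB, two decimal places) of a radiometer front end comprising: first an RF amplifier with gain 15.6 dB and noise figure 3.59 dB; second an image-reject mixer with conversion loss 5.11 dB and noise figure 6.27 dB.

Convert to linear (a loss of L dB is a gain of −L dB): F_i = 10^(NF_i/10), G_i = 10^(G_i,dB/10)
  Stage 1: F_1 = 10^(3.59/10) = 2.286, G_1 = 10^(15.6/10) = 36.31
  Stage 2: F_2 = 10^(6.27/10) = 4.236, G_2 = 10^(−5.11/10) = 0.3083
Friis cascade:
  F = 2.286 + (4.236 − 1)/36.31 = 2.375
NF = 10 log₁₀(2.375) = 3.76 dB

3.76 dB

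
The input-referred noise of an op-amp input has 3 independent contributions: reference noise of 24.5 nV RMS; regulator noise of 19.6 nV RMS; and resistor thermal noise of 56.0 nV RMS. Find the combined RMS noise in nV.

64.2 nV

Uncorrelated sources add in power (mean-square): V_tot = √(ΣV_i²)
V_tot = √[(2.45×10⁻⁸)² + (1.96×10⁻⁸)² + (5.60×10⁻⁸)²] = 6.42×10⁻⁸ V = 64.2 nV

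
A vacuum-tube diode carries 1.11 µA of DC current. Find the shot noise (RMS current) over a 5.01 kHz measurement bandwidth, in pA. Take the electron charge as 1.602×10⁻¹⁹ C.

I_n = √(2qI·B)
2qI·B = 2 × 1.602×10⁻¹⁹ × 1.11×10⁻⁶ × 5.01×10³ = 1.78×10⁻²¹ A²
I_n = √(1.78×10⁻²¹) = 4.22×10⁻¹¹ A = 42.2 pA

42.2 pA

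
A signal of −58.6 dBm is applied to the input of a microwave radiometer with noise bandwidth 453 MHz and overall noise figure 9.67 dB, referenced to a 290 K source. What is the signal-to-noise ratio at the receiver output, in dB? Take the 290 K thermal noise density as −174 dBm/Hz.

19.2 dB

Noise floor: N = −174 + 10 log₁₀(B) + NF
10 log₁₀(4.53×10⁸) = 86.56 dB
N = −174 + 86.56 + 9.67 = −77.77 dBm
SNR = P_sig − N = −58.6 − (−77.77) = 19.17 dB → 19.2 dB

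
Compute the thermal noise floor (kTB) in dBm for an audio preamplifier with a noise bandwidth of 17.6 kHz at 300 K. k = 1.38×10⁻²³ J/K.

−131.4 dBm

P_n = kTB = 1.38×10⁻²³ × 300 × 1.76×10⁴ = 7.29×10⁻¹⁷ W
In dBm: 10 log₁₀(7.29×10⁻¹⁷ / 10⁻³) = −131.4 dBm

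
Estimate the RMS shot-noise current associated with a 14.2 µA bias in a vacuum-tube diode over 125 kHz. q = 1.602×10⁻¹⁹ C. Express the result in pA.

I_n = √(2qI·B)
2qI·B = 2 × 1.602×10⁻¹⁹ × 1.42×10⁻⁵ × 1.25×10⁵ = 5.69×10⁻¹⁹ A²
I_n = √(5.69×10⁻¹⁹) = 7.54×10⁻¹⁰ A = 754 pA

754 pA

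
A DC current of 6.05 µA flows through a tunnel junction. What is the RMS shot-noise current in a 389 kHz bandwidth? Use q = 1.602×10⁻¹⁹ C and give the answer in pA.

I_n = √(2qI·B)
2qI·B = 2 × 1.602×10⁻¹⁹ × 6.05×10⁻⁶ × 3.89×10⁵ = 7.54×10⁻¹⁹ A²
I_n = √(7.54×10⁻¹⁹) = 8.68×10⁻¹⁰ A = 868 pA

868 pA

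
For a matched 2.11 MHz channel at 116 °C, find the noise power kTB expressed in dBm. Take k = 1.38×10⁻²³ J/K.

−109.5 dBm

T = 116 °C + 273.15 = 389.15 K
P_n = kTB = 1.38×10⁻²³ × 389.15 × 2.11×10⁶ = 1.13×10⁻¹⁴ W
In dBm: 10 log₁₀(1.13×10⁻¹⁴ / 10⁻³) = −109.5 dBm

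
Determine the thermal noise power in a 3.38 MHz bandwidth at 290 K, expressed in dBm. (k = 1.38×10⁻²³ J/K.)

−108.7 dBm

P_n = kTB = 1.38×10⁻²³ × 290 × 3.38×10⁶ = 1.35×10⁻¹⁴ W
In dBm: 10 log₁₀(1.35×10⁻¹⁴ / 10⁻³) = −108.7 dBm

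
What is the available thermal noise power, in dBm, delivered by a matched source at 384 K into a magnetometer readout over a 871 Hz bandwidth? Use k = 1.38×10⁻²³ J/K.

−143.4 dBm

P_n = kTB = 1.38×10⁻²³ × 384 × 8.71×10² = 4.62×10⁻¹⁸ W
In dBm: 10 log₁₀(4.62×10⁻¹⁸ / 10⁻³) = −143.4 dBm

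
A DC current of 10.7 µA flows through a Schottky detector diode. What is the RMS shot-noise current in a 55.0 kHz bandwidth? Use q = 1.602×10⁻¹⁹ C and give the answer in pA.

434 pA

I_n = √(2qI·B)
2qI·B = 2 × 1.602×10⁻¹⁹ × 1.07×10⁻⁵ × 5.50×10⁴ = 1.89×10⁻¹⁹ A²
I_n = √(1.89×10⁻¹⁹) = 4.34×10⁻¹⁰ A = 434 pA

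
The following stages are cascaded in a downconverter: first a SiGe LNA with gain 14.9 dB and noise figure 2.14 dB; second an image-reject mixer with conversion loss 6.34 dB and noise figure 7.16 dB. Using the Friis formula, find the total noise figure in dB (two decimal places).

Convert to linear (a loss of L dB is a gain of −L dB): F_i = 10^(NF_i/10), G_i = 10^(G_i,dB/10)
  Stage 1: F_1 = 10^(2.14/10) = 1.637, G_1 = 10^(14.9/10) = 30.90
  Stage 2: F_2 = 10^(7.16/10) = 5.200, G_2 = 10^(−6.34/10) = 0.2323
Friis cascade:
  F = 1.637 + (5.200 − 1)/30.90 = 1.773
NF = 10 log₁₀(1.773) = 2.49 dB

2.49 dB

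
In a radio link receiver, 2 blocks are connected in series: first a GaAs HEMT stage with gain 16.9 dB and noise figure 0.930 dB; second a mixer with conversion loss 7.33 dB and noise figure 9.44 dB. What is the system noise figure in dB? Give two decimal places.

1.45 dB

Convert to linear (a loss of L dB is a gain of −L dB): F_i = 10^(NF_i/10), G_i = 10^(G_i,dB/10)
  Stage 1: F_1 = 10^(0.930/10) = 1.239, G_1 = 10^(16.9/10) = 48.98
  Stage 2: F_2 = 10^(9.44/10) = 8.790, G_2 = 10^(−7.33/10) = 0.1849
Friis cascade:
  F = 1.239 + (8.790 − 1)/48.98 = 1.398
NF = 10 log₁₀(1.398) = 1.45 dB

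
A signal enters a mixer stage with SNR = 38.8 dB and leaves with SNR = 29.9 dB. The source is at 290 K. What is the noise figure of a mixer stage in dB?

8.9 dB

NF (dB) = SNR_in(dB) − SNR_out(dB) when the source is at T₀
NF = 38.8 − 29.9 = 8.9 dB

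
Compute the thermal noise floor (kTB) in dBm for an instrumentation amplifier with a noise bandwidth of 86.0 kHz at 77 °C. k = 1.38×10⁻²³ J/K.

−123.8 dBm

T = 77 °C + 273.15 = 350.15 K
P_n = kTB = 1.38×10⁻²³ × 350.15 × 8.60×10⁴ = 4.16×10⁻¹⁶ W
In dBm: 10 log₁₀(4.16×10⁻¹⁶ / 10⁻³) = −123.8 dBm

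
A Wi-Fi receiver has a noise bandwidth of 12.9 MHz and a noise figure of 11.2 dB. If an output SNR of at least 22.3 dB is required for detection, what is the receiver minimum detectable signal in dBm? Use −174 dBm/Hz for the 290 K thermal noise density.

−69.4 dBm

Sensitivity = −174 + 10 log₁₀(B) + NF + SNR_min
= −174 + 71.11 + 11.2 + 22.3
= −69.39 dBm → −69.4 dBm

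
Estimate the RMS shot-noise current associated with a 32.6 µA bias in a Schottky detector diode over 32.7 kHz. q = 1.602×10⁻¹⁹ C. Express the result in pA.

I_n = √(2qI·B)
2qI·B = 2 × 1.602×10⁻¹⁹ × 3.26×10⁻⁵ × 3.27×10⁴ = 3.42×10⁻¹⁹ A²
I_n = √(3.42×10⁻¹⁹) = 5.84×10⁻¹⁰ A = 584 pA

584 pA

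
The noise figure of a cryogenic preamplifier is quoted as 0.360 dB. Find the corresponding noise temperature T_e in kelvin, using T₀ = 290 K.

F = 10^(0.360/10) = 1.08643
T_e = (F − 1)·T₀ = (1.08643 − 1) × 290 = 25.1 K

25.1 K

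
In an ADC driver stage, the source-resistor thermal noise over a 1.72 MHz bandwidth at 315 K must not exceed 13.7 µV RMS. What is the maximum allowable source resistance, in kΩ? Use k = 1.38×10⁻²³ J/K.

Johnson–Nyquist: V_n = √(4kTRB) ⇒ R = V_n² / (4kTB)
4kTB = 4 × 1.38×10⁻²³ × 315 × 1.72×10⁶ = 2.99×10⁻¹⁴
R = (1.37×10⁻⁵)² / 2.99×10⁻¹⁴ = 6.28×10³ Ω = 6.28 kΩ

6.28 kΩ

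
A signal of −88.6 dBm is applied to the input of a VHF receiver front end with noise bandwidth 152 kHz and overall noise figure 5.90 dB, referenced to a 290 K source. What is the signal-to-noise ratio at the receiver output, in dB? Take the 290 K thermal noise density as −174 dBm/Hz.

Noise floor: N = −174 + 10 log₁₀(B) + NF
10 log₁₀(1.52×10⁵) = 51.82 dB
N = −174 + 51.82 + 5.90 = −116.28 dBm
SNR = P_sig − N = −88.6 − (−116.28) = 27.68 dB → 27.7 dB

27.7 dB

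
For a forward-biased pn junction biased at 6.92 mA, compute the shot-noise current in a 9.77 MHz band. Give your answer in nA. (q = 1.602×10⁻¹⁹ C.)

I_n = √(2qI·B)
2qI·B = 2 × 1.602×10⁻¹⁹ × 6.92×10⁻³ × 9.77×10⁶ = 2.17×10⁻¹⁴ A²
I_n = √(2.17×10⁻¹⁴) = 1.47×10⁻⁷ A = 147 nA

147 nA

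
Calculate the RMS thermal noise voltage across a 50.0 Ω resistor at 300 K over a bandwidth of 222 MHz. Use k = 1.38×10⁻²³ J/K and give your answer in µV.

V_n = √(4kTRB)
4kTRB = 4 × 1.38×10⁻²³ × 300 × 5.00×10¹ × 2.22×10⁸ = 1.84×10⁻¹⁰ V²
V_n = √(1.84×10⁻¹⁰) = 1.36×10⁻⁵ V = 13.6 µV

13.6 µV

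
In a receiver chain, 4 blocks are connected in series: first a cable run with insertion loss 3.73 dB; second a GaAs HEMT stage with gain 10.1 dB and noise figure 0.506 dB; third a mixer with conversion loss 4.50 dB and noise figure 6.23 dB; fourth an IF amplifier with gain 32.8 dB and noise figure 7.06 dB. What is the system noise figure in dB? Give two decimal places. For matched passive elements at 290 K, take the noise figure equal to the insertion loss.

Convert to linear (a loss of L dB is a gain of −L dB): F_i = 10^(NF_i/10), G_i = 10^(G_i,dB/10)
  Stage 1: F_1 = 10^(3.73/10) = 2.360, G_1 = 10^(−3.73/10) = 0.4236
  Stage 2: F_2 = 10^(0.506/10) = 1.124, G_2 = 10^(10.1/10) = 10.23
  Stage 3: F_3 = 10^(6.23/10) = 4.198, G_3 = 10^(−4.50/10) = 0.3548
  Stage 4: F_4 = 10^(7.06/10) = 5.082, G_4 = 10^(32.8/10) = 1905
Friis cascade:
  F = 2.360 + (1.124 − 1)/0.4236 + (4.198 − 1)/4.335 + (5.082 − 1)/1.538 = 6.043
NF = 10 log₁₀(6.043) = 7.81 dB

7.81 dB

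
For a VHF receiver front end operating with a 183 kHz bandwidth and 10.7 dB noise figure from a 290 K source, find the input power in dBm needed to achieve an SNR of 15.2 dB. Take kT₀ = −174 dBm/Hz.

Sensitivity = −174 + 10 log₁₀(B) + NF + SNR_min
= −174 + 52.62 + 10.7 + 15.2
= −95.48 dBm → −95.5 dBm

−95.5 dBm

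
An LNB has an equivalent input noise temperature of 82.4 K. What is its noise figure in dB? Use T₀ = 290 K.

1.09 dB

F = 1 + T_e/T₀ = 1 + 82.4/290 = 1.28414
NF = 10 log₁₀(1.28414) = 1.09 dB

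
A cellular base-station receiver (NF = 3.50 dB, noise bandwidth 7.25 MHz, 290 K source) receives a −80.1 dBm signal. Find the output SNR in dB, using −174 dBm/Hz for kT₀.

Noise floor: N = −174 + 10 log₁₀(B) + NF
10 log₁₀(7.25×10⁶) = 68.6 dB
N = −174 + 68.6 + 3.50 = −101.90 dBm
SNR = P_sig − N = −80.1 − (−101.90) = 21.80 dB → 21.8 dB

21.8 dB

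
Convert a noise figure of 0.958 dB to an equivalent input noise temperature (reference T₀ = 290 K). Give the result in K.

F = 10^(0.958/10) = 1.24681
T_e = (F − 1)·T₀ = (1.24681 − 1) × 290 = 71.6 K

71.6 K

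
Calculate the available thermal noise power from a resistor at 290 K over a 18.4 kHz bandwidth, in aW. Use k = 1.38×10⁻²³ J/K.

73.6 aW

P_n = kTB = 1.38×10⁻²³ × 290 × 1.84×10⁴ = 7.36×10⁻¹⁷ W = 73.6 aW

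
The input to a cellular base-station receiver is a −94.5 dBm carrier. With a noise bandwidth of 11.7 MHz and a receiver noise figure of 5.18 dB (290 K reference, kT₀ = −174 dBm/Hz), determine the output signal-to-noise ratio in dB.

Noise floor: N = −174 + 10 log₁₀(B) + NF
10 log₁₀(1.17×10⁷) = 70.68 dB
N = −174 + 70.68 + 5.18 = −98.14 dBm
SNR = P_sig − N = −94.5 − (−98.14) = 3.64 dB → 3.6 dB

3.6 dB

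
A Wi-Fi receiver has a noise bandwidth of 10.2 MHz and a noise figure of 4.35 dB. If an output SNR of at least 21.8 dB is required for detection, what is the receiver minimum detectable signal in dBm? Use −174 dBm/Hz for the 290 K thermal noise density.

−77.8 dBm

Sensitivity = −174 + 10 log₁₀(B) + NF + SNR_min
= −174 + 70.09 + 4.35 + 21.8
= −77.76 dBm → −77.8 dBm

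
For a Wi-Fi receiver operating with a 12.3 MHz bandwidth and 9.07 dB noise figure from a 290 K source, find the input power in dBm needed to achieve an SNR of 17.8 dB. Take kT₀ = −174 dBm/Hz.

−76.2 dBm

Sensitivity = −174 + 10 log₁₀(B) + NF + SNR_min
= −174 + 70.9 + 9.07 + 17.8
= −76.23 dBm → −76.2 dBm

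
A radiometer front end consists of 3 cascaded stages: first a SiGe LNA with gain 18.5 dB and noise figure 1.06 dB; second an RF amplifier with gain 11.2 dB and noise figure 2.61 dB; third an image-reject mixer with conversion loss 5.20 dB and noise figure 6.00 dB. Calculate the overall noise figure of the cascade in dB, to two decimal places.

1.11 dB

Convert to linear (a loss of L dB is a gain of −L dB): F_i = 10^(NF_i/10), G_i = 10^(G_i,dB/10)
  Stage 1: F_1 = 10^(1.06/10) = 1.276, G_1 = 10^(18.5/10) = 70.79
  Stage 2: F_2 = 10^(2.61/10) = 1.824, G_2 = 10^(11.2/10) = 13.18
  Stage 3: F_3 = 10^(6.00/10) = 3.981, G_3 = 10^(−5.20/10) = 0.3020
Friis cascade:
  F = 1.276 + (1.824 − 1)/70.79 + (3.981 − 1)/933.3 = 1.291
NF = 10 log₁₀(1.291) = 1.11 dB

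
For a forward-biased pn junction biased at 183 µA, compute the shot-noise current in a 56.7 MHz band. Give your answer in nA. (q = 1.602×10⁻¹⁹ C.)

I_n = √(2qI·B)
2qI·B = 2 × 1.602×10⁻¹⁹ × 1.83×10⁻⁴ × 5.67×10⁷ = 3.32×10⁻¹⁵ A²
I_n = √(3.32×10⁻¹⁵) = 5.77×10⁻⁸ A = 57.7 nA

57.7 nA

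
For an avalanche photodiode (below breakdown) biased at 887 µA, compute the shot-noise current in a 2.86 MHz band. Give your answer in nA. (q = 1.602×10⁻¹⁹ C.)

28.5 nA

I_n = √(2qI·B)
2qI·B = 2 × 1.602×10⁻¹⁹ × 8.87×10⁻⁴ × 2.86×10⁶ = 8.13×10⁻¹⁶ A²
I_n = √(8.13×10⁻¹⁶) = 2.85×10⁻⁸ A = 28.5 nA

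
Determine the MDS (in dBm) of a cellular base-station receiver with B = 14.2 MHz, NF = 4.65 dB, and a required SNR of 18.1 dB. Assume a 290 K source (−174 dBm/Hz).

−79.7 dBm

Sensitivity = −174 + 10 log₁₀(B) + NF + SNR_min
= −174 + 71.52 + 4.65 + 18.1
= −79.73 dBm → −79.7 dBm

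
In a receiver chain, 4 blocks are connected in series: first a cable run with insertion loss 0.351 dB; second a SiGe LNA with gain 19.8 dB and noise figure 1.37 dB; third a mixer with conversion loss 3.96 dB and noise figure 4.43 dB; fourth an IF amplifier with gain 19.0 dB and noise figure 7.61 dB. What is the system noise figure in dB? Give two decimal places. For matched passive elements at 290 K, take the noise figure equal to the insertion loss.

Convert to linear (a loss of L dB is a gain of −L dB): F_i = 10^(NF_i/10), G_i = 10^(G_i,dB/10)
  Stage 1: F_1 = 10^(0.351/10) = 1.084, G_1 = 10^(−0.351/10) = 0.9224
  Stage 2: F_2 = 10^(1.37/10) = 1.371, G_2 = 10^(19.8/10) = 95.50
  Stage 3: F_3 = 10^(4.43/10) = 2.773, G_3 = 10^(−3.96/10) = 0.4018
  Stage 4: F_4 = 10^(7.61/10) = 5.768, G_4 = 10^(19.0/10) = 79.43
Friis cascade:
  F = 1.084 + (1.371 − 1)/0.9224 + (2.773 − 1)/88.08 + (5.768 − 1)/35.39 = 1.641
NF = 10 log₁₀(1.641) = 2.15 dB

2.15 dB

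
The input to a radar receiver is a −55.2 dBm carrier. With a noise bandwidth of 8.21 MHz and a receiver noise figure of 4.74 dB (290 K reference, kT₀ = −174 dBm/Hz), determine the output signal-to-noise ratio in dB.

44.9 dB

Noise floor: N = −174 + 10 log₁₀(B) + NF
10 log₁₀(8.21×10⁶) = 69.14 dB
N = −174 + 69.14 + 4.74 = −100.12 dBm
SNR = P_sig − N = −55.2 − (−100.12) = 44.92 dB → 44.9 dB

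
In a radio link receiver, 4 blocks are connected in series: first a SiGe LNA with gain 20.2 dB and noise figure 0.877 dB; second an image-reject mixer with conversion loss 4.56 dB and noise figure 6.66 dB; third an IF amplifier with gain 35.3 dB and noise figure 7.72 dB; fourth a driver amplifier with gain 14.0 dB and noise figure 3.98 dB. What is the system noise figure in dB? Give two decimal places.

1.44 dB

Convert to linear (a loss of L dB is a gain of −L dB): F_i = 10^(NF_i/10), G_i = 10^(G_i,dB/10)
  Stage 1: F_1 = 10^(0.877/10) = 1.224, G_1 = 10^(20.2/10) = 104.7
  Stage 2: F_2 = 10^(6.66/10) = 4.634, G_2 = 10^(−4.56/10) = 0.3499
  Stage 3: F_3 = 10^(7.72/10) = 5.916, G_3 = 10^(35.3/10) = 3388
  Stage 4: F_4 = 10^(3.98/10) = 2.500, G_4 = 10^(14.0/10) = 25.12
Friis cascade:
  F = 1.224 + (4.634 − 1)/104.7 + (5.916 − 1)/36.64 + (2.500 − 1)/1.242×10⁵ = 1.393
NF = 10 log₁₀(1.393) = 1.44 dB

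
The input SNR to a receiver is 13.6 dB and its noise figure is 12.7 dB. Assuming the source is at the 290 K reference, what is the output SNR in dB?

0.9 dB

By definition F = SNR_in/SNR_out, so in dB: SNR_out = SNR_in − NF
SNR_out = 13.6 − 12.7 = 0.9 dB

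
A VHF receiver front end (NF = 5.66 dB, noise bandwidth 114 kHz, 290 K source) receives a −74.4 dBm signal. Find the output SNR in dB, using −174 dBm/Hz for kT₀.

Noise floor: N = −174 + 10 log₁₀(B) + NF
10 log₁₀(1.14×10⁵) = 50.57 dB
N = −174 + 50.57 + 5.66 = −117.77 dBm
SNR = P_sig − N = −74.4 − (−117.77) = 43.37 dB → 43.4 dB

43.4 dB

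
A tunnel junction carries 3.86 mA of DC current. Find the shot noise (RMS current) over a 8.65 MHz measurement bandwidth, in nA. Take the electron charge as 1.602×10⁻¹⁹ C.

103 nA

I_n = √(2qI·B)
2qI·B = 2 × 1.602×10⁻¹⁹ × 3.86×10⁻³ × 8.65×10⁶ = 1.07×10⁻¹⁴ A²
I_n = √(1.07×10⁻¹⁴) = 1.03×10⁻⁷ A = 103 nA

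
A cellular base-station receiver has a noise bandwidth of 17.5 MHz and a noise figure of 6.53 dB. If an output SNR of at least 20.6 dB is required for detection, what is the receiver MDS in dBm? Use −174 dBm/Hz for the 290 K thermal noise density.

−74.4 dBm

Sensitivity = −174 + 10 log₁₀(B) + NF + SNR_min
= −174 + 72.43 + 6.53 + 20.6
= −74.44 dBm → −74.4 dBm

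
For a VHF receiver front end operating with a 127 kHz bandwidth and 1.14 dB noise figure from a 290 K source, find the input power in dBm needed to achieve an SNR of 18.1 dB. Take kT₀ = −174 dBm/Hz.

Sensitivity = −174 + 10 log₁₀(B) + NF + SNR_min
= −174 + 51.04 + 1.14 + 18.1
= −103.72 dBm → −103.7 dBm

−103.7 dBm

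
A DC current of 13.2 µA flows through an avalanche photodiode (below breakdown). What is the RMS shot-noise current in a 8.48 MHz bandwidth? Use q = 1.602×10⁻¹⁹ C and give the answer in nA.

5.99 nA

I_n = √(2qI·B)
2qI·B = 2 × 1.602×10⁻¹⁹ × 1.32×10⁻⁵ × 8.48×10⁶ = 3.59×10⁻¹⁷ A²
I_n = √(3.59×10⁻¹⁷) = 5.99×10⁻⁹ A = 5.99 nA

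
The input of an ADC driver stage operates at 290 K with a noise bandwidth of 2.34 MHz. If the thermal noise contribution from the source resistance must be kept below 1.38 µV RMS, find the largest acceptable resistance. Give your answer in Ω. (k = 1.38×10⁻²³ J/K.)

Johnson–Nyquist: V_n = √(4kTRB) ⇒ R = V_n² / (4kTB)
4kTB = 4 × 1.38×10⁻²³ × 290 × 2.34×10⁶ = 3.75×10⁻¹⁴
R = (1.38×10⁻⁶)² / 3.75×10⁻¹⁴ = 5.08×10¹ Ω = 50.8 Ω

50.8 Ω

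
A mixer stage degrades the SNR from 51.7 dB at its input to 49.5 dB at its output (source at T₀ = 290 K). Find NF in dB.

NF (dB) = SNR_in(dB) − SNR_out(dB) when the source is at T₀
NF = 51.7 − 49.5 = 2.2 dB

2.2 dB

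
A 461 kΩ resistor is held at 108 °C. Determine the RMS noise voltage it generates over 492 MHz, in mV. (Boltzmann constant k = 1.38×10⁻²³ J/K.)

2.18 mV

T = 108 °C + 273.15 = 381.15 K
V_n = √(4kTRB)
4kTRB = 4 × 1.38×10⁻²³ × 381.15 × 4.61×10⁵ × 4.92×10⁸ = 4.77×10⁻⁶ V²
V_n = √(4.77×10⁻⁶) = 2.18×10⁻³ V = 2.18 mV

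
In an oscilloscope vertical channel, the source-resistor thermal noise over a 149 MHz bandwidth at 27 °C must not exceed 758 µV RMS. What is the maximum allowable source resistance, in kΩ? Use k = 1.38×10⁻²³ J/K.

T = 27 °C + 273.15 = 300.15 K
Johnson–Nyquist: V_n = √(4kTRB) ⇒ R = V_n² / (4kTB)
4kTB = 4 × 1.38×10⁻²³ × 300.15 × 1.49×10⁸ = 2.47×10⁻¹²
R = (7.58×10⁻⁴)² / 2.47×10⁻¹² = 2.33×10⁵ Ω = 233 kΩ

233 kΩ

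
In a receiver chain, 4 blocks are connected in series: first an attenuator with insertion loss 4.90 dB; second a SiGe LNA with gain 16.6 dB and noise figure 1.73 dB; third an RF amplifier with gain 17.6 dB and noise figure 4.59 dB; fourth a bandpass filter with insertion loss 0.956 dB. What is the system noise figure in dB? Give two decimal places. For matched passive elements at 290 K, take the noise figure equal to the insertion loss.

6.75 dB

Convert to linear (a loss of L dB is a gain of −L dB): F_i = 10^(NF_i/10), G_i = 10^(G_i,dB/10)
  Stage 1: F_1 = 10^(4.90/10) = 3.090, G_1 = 10^(−4.90/10) = 0.3236
  Stage 2: F_2 = 10^(1.73/10) = 1.489, G_2 = 10^(16.6/10) = 45.71
  Stage 3: F_3 = 10^(4.59/10) = 2.877, G_3 = 10^(17.6/10) = 57.54
  Stage 4: F_4 = 10^(0.956/10) = 1.246, G_4 = 10^(−0.956/10) = 0.8024
Friis cascade:
  F = 3.090 + (1.489 − 1)/0.3236 + (2.877 − 1)/14.79 + (1.246 − 1)/851.1 = 4.730
NF = 10 log₁₀(4.730) = 6.75 dB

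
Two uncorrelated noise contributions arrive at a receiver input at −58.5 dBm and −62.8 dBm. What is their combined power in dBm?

−57.1 dBm

Convert to linear, add, convert back:
P₁ = 1.41×10⁻⁹ W, P₂ = 5.25×10⁻¹⁰ W
P_tot = 1.94×10⁻⁹ W → 10 log₁₀(P_tot / 10⁻³) = −57.1 dBm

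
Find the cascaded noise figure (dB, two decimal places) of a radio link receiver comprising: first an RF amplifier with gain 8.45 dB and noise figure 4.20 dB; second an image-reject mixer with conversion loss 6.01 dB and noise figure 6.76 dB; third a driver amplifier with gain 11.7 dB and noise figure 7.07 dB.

7.40 dB

Convert to linear (a loss of L dB is a gain of −L dB): F_i = 10^(NF_i/10), G_i = 10^(G_i,dB/10)
  Stage 1: F_1 = 10^(4.20/10) = 2.630, G_1 = 10^(8.45/10) = 6.998
  Stage 2: F_2 = 10^(6.76/10) = 4.742, G_2 = 10^(−6.01/10) = 0.2506
  Stage 3: F_3 = 10^(7.07/10) = 5.093, G_3 = 10^(11.7/10) = 14.79
Friis cascade:
  F = 2.630 + (4.742 − 1)/6.998 + (5.093 − 1)/1.754 = 5.499
NF = 10 log₁₀(5.499) = 7.40 dB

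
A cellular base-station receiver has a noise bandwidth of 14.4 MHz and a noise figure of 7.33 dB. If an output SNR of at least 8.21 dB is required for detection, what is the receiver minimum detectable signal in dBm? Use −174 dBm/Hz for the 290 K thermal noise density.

−86.9 dBm

Sensitivity = −174 + 10 log₁₀(B) + NF + SNR_min
= −174 + 71.58 + 7.33 + 8.21
= −86.88 dBm → −86.9 dBm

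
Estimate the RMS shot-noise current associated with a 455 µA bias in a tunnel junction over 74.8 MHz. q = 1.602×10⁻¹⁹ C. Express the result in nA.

I_n = √(2qI·B)
2qI·B = 2 × 1.602×10⁻¹⁹ × 4.55×10⁻⁴ × 7.48×10⁷ = 1.09×10⁻¹⁴ A²
I_n = √(1.09×10⁻¹⁴) = 1.04×10⁻⁷ A = 104 nA

104 nA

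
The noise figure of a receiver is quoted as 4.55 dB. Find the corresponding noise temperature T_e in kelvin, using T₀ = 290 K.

F = 10^(4.55/10) = 2.85102
T_e = (F − 1)·T₀ = (2.85102 − 1) × 290 = 537 K

537 K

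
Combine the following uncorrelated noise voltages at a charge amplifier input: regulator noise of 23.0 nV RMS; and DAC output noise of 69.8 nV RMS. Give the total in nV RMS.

73.5 nV

Uncorrelated sources add in power (mean-square): V_tot = √(ΣV_i²)
V_tot = √[(2.30×10⁻⁸)² + (6.98×10⁻⁸)²] = 7.35×10⁻⁸ V = 73.5 nV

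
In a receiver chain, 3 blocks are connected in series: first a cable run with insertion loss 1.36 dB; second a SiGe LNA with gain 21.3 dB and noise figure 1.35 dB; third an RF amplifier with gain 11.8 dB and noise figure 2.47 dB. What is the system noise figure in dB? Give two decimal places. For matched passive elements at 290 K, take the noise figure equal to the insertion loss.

2.73 dB

Convert to linear (a loss of L dB is a gain of −L dB): F_i = 10^(NF_i/10), G_i = 10^(G_i,dB/10)
  Stage 1: F_1 = 10^(1.36/10) = 1.368, G_1 = 10^(−1.36/10) = 0.7311
  Stage 2: F_2 = 10^(1.35/10) = 1.365, G_2 = 10^(21.3/10) = 134.9
  Stage 3: F_3 = 10^(2.47/10) = 1.766, G_3 = 10^(11.8/10) = 15.14
Friis cascade:
  F = 1.368 + (1.365 − 1)/0.7311 + (1.766 − 1)/98.63 = 1.874
NF = 10 log₁₀(1.874) = 2.73 dB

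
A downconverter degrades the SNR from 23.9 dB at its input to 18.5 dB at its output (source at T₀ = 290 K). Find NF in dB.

NF (dB) = SNR_in(dB) − SNR_out(dB) when the source is at T₀
NF = 23.9 − 18.5 = 5.4 dB

5.4 dB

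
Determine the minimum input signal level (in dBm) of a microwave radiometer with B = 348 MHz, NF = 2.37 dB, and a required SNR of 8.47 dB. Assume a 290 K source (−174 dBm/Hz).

−77.7 dBm

Sensitivity = −174 + 10 log₁₀(B) + NF + SNR_min
= −174 + 85.42 + 2.37 + 8.47
= −77.74 dBm → −77.7 dBm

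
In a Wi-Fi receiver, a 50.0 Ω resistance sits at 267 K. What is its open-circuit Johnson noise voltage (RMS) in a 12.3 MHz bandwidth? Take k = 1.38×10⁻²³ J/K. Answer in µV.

3.01 µV

V_n = √(4kTRB)
4kTRB = 4 × 1.38×10⁻²³ × 267 × 5.00×10¹ × 1.23×10⁷ = 9.06×10⁻¹² V²
V_n = √(9.06×10⁻¹²) = 3.01×10⁻⁶ V = 3.01 µV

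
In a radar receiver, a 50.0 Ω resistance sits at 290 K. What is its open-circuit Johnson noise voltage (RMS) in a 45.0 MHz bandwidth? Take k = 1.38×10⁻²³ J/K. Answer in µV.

6.00 µV

V_n = √(4kTRB)
4kTRB = 4 × 1.38×10⁻²³ × 290 × 5.00×10¹ × 4.50×10⁷ = 3.60×10⁻¹¹ V²
V_n = √(3.60×10⁻¹¹) = 6.00×10⁻⁶ V = 6.00 µV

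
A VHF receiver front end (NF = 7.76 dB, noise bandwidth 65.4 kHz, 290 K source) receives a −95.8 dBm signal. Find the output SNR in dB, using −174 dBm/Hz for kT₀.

Noise floor: N = −174 + 10 log₁₀(B) + NF
10 log₁₀(6.54×10⁴) = 48.16 dB
N = −174 + 48.16 + 7.76 = −118.08 dBm
SNR = P_sig − N = −95.8 − (−118.08) = 22.28 dB → 22.3 dB

22.3 dB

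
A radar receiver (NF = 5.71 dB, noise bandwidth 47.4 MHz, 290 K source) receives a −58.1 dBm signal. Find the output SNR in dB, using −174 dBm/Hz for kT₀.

Noise floor: N = −174 + 10 log₁₀(B) + NF
10 log₁₀(4.74×10⁷) = 76.76 dB
N = −174 + 76.76 + 5.71 = −91.53 dBm
SNR = P_sig − N = −58.1 − (−91.53) = 33.43 dB → 33.4 dB

33.4 dB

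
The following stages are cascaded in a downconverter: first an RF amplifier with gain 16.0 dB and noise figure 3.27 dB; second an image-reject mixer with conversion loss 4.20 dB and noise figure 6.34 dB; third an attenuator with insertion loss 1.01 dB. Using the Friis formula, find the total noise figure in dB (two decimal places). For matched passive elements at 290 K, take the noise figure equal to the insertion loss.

3.47 dB

Convert to linear (a loss of L dB is a gain of −L dB): F_i = 10^(NF_i/10), G_i = 10^(G_i,dB/10)
  Stage 1: F_1 = 10^(3.27/10) = 2.123, G_1 = 10^(16.0/10) = 39.81
  Stage 2: F_2 = 10^(6.34/10) = 4.305, G_2 = 10^(−4.20/10) = 0.3802
  Stage 3: F_3 = 10^(1.01/10) = 1.262, G_3 = 10^(−1.01/10) = 0.7925
Friis cascade:
  F = 2.123 + (4.305 − 1)/39.81 + (1.262 − 1)/15.14 = 2.224
NF = 10 log₁₀(2.224) = 3.47 dB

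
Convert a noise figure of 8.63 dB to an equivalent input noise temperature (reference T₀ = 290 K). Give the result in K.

1825 K

F = 10^(8.63/10) = 7.29458
T_e = (F − 1)·T₀ = (7.29458 − 1) × 290 = 1825 K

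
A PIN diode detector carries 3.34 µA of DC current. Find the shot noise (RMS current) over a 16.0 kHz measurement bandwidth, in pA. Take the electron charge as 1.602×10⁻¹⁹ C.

I_n = √(2qI·B)
2qI·B = 2 × 1.602×10⁻¹⁹ × 3.34×10⁻⁶ × 1.60×10⁴ = 1.71×10⁻²⁰ A²
I_n = √(1.71×10⁻²⁰) = 1.31×10⁻¹⁰ A = 131 pA

131 pA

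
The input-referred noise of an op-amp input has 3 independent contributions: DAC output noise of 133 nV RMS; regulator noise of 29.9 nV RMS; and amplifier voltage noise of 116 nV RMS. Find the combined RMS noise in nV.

179 nV

Uncorrelated sources add in power (mean-square): V_tot = √(ΣV_i²)
V_tot = √[(1.33×10⁻⁷)² + (2.99×10⁻⁸)² + (1.16×10⁻⁷)²] = 1.79×10⁻⁷ V = 179 nV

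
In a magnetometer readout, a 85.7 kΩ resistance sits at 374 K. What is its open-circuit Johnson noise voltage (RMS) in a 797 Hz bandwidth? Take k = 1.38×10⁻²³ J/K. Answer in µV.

V_n = √(4kTRB)
4kTRB = 4 × 1.38×10⁻²³ × 374 × 8.57×10⁴ × 7.97×10² = 1.41×10⁻¹² V²
V_n = √(1.41×10⁻¹²) = 1.19×10⁻⁶ V = 1.19 µV

1.19 µV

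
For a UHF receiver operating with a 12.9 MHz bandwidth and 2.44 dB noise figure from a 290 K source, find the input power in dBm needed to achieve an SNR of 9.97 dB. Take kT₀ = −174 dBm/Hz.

Sensitivity = −174 + 10 log₁₀(B) + NF + SNR_min
= −174 + 71.11 + 2.44 + 9.97
= −90.48 dBm → −90.5 dBm

−90.5 dBm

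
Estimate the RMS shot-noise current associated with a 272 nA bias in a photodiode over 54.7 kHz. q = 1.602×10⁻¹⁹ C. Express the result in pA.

I_n = √(2qI·B)
2qI·B = 2 × 1.602×10⁻¹⁹ × 2.72×10⁻⁷ × 5.47×10⁴ = 4.77×10⁻²¹ A²
I_n = √(4.77×10⁻²¹) = 6.90×10⁻¹¹ A = 69.0 pA

69.0 pA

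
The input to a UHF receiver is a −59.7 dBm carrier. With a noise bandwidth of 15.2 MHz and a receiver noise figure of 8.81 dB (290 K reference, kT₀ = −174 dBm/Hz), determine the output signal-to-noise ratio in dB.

33.7 dB

Noise floor: N = −174 + 10 log₁₀(B) + NF
10 log₁₀(1.52×10⁷) = 71.82 dB
N = −174 + 71.82 + 8.81 = −93.37 dBm
SNR = P_sig − N = −59.7 − (−93.37) = 33.67 dB → 33.7 dB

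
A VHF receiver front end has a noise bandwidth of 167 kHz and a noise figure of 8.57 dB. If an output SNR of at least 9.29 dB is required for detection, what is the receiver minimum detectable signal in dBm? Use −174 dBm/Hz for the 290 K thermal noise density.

Sensitivity = −174 + 10 log₁₀(B) + NF + SNR_min
= −174 + 52.23 + 8.57 + 9.29
= −103.91 dBm → −103.9 dBm

−103.9 dBm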